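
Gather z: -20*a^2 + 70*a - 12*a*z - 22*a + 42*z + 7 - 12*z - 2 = -20*a^2 + 48*a + z*(30 - 12*a) + 5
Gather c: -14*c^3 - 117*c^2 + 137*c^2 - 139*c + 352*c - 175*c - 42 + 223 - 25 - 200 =-14*c^3 + 20*c^2 + 38*c - 44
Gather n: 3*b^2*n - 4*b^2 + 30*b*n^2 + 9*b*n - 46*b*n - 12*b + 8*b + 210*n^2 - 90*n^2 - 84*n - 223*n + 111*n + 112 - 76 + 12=-4*b^2 - 4*b + n^2*(30*b + 120) + n*(3*b^2 - 37*b - 196) + 48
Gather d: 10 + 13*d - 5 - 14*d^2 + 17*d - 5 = -14*d^2 + 30*d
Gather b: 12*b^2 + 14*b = 12*b^2 + 14*b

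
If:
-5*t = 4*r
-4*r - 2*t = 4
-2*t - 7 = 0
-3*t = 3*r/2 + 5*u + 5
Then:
No Solution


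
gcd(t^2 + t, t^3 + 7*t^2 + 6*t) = t^2 + t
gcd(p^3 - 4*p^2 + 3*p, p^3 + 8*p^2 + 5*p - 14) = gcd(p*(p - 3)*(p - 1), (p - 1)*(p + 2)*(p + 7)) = p - 1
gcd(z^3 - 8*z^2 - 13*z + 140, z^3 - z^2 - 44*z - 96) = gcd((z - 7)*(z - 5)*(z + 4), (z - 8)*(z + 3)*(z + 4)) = z + 4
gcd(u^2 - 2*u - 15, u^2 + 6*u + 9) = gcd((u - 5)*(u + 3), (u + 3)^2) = u + 3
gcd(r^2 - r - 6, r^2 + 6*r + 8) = r + 2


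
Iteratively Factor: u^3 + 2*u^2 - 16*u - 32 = (u + 4)*(u^2 - 2*u - 8) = (u - 4)*(u + 4)*(u + 2)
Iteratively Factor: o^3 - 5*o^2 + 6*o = (o - 3)*(o^2 - 2*o) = (o - 3)*(o - 2)*(o)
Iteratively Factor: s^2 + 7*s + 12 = (s + 4)*(s + 3)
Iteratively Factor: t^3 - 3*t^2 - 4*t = (t + 1)*(t^2 - 4*t) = (t - 4)*(t + 1)*(t)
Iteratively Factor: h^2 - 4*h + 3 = (h - 1)*(h - 3)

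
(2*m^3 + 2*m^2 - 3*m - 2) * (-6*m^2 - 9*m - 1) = -12*m^5 - 30*m^4 - 2*m^3 + 37*m^2 + 21*m + 2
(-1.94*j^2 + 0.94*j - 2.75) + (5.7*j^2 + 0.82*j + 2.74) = 3.76*j^2 + 1.76*j - 0.00999999999999979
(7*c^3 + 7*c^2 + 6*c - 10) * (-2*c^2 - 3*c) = -14*c^5 - 35*c^4 - 33*c^3 + 2*c^2 + 30*c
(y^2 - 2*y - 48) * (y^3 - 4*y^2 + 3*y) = y^5 - 6*y^4 - 37*y^3 + 186*y^2 - 144*y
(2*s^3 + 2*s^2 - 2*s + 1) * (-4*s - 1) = -8*s^4 - 10*s^3 + 6*s^2 - 2*s - 1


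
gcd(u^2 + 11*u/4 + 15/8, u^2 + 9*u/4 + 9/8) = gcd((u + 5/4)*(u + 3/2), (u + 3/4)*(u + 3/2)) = u + 3/2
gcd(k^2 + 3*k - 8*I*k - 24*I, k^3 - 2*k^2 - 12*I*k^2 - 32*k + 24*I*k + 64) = k - 8*I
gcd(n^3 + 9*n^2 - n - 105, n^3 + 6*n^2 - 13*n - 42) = n^2 + 4*n - 21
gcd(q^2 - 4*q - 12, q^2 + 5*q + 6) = q + 2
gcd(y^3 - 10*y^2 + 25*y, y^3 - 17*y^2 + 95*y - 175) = y^2 - 10*y + 25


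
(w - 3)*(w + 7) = w^2 + 4*w - 21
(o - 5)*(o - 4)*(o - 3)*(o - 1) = o^4 - 13*o^3 + 59*o^2 - 107*o + 60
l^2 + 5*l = l*(l + 5)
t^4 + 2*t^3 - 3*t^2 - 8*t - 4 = (t - 2)*(t + 1)^2*(t + 2)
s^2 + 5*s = s*(s + 5)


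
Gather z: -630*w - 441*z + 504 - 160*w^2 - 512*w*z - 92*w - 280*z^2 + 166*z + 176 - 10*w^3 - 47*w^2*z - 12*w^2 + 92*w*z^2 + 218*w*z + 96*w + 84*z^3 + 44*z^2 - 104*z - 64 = -10*w^3 - 172*w^2 - 626*w + 84*z^3 + z^2*(92*w - 236) + z*(-47*w^2 - 294*w - 379) + 616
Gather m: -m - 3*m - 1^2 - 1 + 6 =4 - 4*m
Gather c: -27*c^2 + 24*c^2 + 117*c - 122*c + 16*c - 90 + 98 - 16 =-3*c^2 + 11*c - 8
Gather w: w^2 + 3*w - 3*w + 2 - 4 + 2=w^2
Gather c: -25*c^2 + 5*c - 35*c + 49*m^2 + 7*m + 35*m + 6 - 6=-25*c^2 - 30*c + 49*m^2 + 42*m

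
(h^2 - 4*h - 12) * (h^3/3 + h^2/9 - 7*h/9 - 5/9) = h^5/3 - 11*h^4/9 - 47*h^3/9 + 11*h^2/9 + 104*h/9 + 20/3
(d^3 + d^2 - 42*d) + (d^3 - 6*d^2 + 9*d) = 2*d^3 - 5*d^2 - 33*d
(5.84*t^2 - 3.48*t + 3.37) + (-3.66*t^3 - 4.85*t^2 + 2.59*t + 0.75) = -3.66*t^3 + 0.99*t^2 - 0.89*t + 4.12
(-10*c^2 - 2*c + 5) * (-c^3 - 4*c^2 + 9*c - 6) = 10*c^5 + 42*c^4 - 87*c^3 + 22*c^2 + 57*c - 30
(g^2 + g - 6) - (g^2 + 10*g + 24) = -9*g - 30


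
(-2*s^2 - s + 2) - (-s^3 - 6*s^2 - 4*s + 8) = s^3 + 4*s^2 + 3*s - 6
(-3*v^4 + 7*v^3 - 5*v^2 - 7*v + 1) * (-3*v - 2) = 9*v^5 - 15*v^4 + v^3 + 31*v^2 + 11*v - 2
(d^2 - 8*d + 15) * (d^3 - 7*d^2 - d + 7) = d^5 - 15*d^4 + 70*d^3 - 90*d^2 - 71*d + 105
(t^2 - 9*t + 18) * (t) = t^3 - 9*t^2 + 18*t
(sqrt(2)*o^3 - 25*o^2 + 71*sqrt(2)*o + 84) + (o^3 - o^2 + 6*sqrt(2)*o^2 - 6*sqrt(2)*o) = o^3 + sqrt(2)*o^3 - 26*o^2 + 6*sqrt(2)*o^2 + 65*sqrt(2)*o + 84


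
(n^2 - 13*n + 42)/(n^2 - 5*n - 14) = (n - 6)/(n + 2)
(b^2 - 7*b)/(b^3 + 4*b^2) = (b - 7)/(b*(b + 4))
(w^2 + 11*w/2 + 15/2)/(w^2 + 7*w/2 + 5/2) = (w + 3)/(w + 1)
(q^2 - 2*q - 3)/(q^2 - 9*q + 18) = (q + 1)/(q - 6)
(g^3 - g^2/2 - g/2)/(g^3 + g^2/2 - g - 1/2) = g/(g + 1)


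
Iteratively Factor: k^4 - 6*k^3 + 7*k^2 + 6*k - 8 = (k - 4)*(k^3 - 2*k^2 - k + 2) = (k - 4)*(k - 1)*(k^2 - k - 2) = (k - 4)*(k - 1)*(k + 1)*(k - 2)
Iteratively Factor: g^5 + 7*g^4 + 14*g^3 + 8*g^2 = (g)*(g^4 + 7*g^3 + 14*g^2 + 8*g) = g^2*(g^3 + 7*g^2 + 14*g + 8) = g^2*(g + 1)*(g^2 + 6*g + 8) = g^2*(g + 1)*(g + 4)*(g + 2)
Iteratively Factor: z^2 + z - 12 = (z - 3)*(z + 4)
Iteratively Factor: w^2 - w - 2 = (w + 1)*(w - 2)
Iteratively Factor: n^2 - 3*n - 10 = (n - 5)*(n + 2)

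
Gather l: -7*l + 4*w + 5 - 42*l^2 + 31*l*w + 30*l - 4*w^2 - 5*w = -42*l^2 + l*(31*w + 23) - 4*w^2 - w + 5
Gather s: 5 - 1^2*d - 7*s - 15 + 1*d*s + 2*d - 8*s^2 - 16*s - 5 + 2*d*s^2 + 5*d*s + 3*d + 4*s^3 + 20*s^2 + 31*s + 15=4*d + 4*s^3 + s^2*(2*d + 12) + s*(6*d + 8)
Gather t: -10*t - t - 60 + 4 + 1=-11*t - 55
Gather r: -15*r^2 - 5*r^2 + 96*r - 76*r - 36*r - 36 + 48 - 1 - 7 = -20*r^2 - 16*r + 4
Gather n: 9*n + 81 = 9*n + 81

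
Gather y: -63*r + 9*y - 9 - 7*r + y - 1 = -70*r + 10*y - 10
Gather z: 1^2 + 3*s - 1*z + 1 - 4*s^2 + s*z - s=-4*s^2 + 2*s + z*(s - 1) + 2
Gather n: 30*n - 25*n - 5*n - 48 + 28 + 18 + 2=0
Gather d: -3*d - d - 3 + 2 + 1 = -4*d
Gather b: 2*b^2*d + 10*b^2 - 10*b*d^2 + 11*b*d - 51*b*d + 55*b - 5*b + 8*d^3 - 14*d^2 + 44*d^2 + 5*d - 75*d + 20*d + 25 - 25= b^2*(2*d + 10) + b*(-10*d^2 - 40*d + 50) + 8*d^3 + 30*d^2 - 50*d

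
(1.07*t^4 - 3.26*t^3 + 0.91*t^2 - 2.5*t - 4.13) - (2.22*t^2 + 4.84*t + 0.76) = 1.07*t^4 - 3.26*t^3 - 1.31*t^2 - 7.34*t - 4.89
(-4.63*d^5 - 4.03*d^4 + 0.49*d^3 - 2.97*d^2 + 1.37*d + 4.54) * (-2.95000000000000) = 13.6585*d^5 + 11.8885*d^4 - 1.4455*d^3 + 8.7615*d^2 - 4.0415*d - 13.393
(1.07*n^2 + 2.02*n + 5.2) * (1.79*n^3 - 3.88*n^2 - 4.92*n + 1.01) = 1.9153*n^5 - 0.5358*n^4 - 3.794*n^3 - 29.0337*n^2 - 23.5438*n + 5.252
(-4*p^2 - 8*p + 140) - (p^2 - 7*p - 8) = -5*p^2 - p + 148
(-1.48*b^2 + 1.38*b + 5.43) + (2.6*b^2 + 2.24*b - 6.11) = 1.12*b^2 + 3.62*b - 0.680000000000001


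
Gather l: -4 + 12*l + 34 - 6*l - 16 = 6*l + 14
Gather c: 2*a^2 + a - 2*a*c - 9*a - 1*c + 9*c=2*a^2 - 8*a + c*(8 - 2*a)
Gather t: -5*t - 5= -5*t - 5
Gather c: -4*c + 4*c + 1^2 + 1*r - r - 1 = 0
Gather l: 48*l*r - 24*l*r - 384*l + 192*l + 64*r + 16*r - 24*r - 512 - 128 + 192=l*(24*r - 192) + 56*r - 448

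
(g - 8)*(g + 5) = g^2 - 3*g - 40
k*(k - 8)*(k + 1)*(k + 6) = k^4 - k^3 - 50*k^2 - 48*k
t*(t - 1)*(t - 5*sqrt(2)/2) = t^3 - 5*sqrt(2)*t^2/2 - t^2 + 5*sqrt(2)*t/2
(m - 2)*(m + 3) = m^2 + m - 6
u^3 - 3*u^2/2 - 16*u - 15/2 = (u - 5)*(u + 1/2)*(u + 3)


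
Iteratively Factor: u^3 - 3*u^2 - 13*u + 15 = (u - 1)*(u^2 - 2*u - 15) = (u - 1)*(u + 3)*(u - 5)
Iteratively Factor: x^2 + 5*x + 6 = (x + 3)*(x + 2)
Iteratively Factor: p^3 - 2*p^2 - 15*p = (p)*(p^2 - 2*p - 15) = p*(p - 5)*(p + 3)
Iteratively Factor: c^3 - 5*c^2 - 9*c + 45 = (c - 3)*(c^2 - 2*c - 15) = (c - 3)*(c + 3)*(c - 5)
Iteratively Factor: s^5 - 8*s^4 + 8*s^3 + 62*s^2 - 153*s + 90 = (s - 3)*(s^4 - 5*s^3 - 7*s^2 + 41*s - 30) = (s - 3)*(s - 2)*(s^3 - 3*s^2 - 13*s + 15) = (s - 5)*(s - 3)*(s - 2)*(s^2 + 2*s - 3) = (s - 5)*(s - 3)*(s - 2)*(s - 1)*(s + 3)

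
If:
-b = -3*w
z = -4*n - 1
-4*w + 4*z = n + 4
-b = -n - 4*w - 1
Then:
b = -27/13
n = -4/13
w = -9/13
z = 3/13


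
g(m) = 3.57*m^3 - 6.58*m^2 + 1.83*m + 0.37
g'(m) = 10.71*m^2 - 13.16*m + 1.83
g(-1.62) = -35.04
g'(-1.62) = 51.26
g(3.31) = 63.80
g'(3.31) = 75.61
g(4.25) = 163.35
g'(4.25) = 139.35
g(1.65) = 1.51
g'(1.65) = 9.27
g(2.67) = 26.30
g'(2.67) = 43.04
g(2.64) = 25.03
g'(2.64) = 41.73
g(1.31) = -0.50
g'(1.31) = 2.97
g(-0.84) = -7.93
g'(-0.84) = 20.44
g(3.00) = 43.03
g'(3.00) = 58.74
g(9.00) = 2086.39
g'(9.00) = 750.90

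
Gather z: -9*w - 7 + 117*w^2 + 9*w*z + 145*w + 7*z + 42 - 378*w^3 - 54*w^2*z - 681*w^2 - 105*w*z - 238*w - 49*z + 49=-378*w^3 - 564*w^2 - 102*w + z*(-54*w^2 - 96*w - 42) + 84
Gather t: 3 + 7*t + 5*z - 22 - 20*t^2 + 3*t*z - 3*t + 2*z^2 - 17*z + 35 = -20*t^2 + t*(3*z + 4) + 2*z^2 - 12*z + 16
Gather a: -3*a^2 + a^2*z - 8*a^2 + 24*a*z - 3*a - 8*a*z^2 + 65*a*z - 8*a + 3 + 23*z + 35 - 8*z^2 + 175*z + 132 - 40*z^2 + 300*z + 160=a^2*(z - 11) + a*(-8*z^2 + 89*z - 11) - 48*z^2 + 498*z + 330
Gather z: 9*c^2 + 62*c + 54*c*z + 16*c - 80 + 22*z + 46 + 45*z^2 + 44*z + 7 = 9*c^2 + 78*c + 45*z^2 + z*(54*c + 66) - 27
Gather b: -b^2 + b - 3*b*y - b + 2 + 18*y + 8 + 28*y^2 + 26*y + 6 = -b^2 - 3*b*y + 28*y^2 + 44*y + 16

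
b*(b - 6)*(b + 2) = b^3 - 4*b^2 - 12*b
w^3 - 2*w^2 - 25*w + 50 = (w - 5)*(w - 2)*(w + 5)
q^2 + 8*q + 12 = (q + 2)*(q + 6)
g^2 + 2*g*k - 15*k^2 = (g - 3*k)*(g + 5*k)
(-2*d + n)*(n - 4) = -2*d*n + 8*d + n^2 - 4*n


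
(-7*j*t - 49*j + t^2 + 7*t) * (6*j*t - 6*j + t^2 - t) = -42*j^2*t^2 - 252*j^2*t + 294*j^2 - j*t^3 - 6*j*t^2 + 7*j*t + t^4 + 6*t^3 - 7*t^2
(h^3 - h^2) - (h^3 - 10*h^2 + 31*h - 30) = 9*h^2 - 31*h + 30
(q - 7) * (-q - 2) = -q^2 + 5*q + 14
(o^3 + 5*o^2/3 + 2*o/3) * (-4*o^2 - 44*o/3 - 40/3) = -4*o^5 - 64*o^4/3 - 364*o^3/9 - 32*o^2 - 80*o/9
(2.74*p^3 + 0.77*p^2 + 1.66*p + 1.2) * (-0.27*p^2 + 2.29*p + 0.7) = -0.7398*p^5 + 6.0667*p^4 + 3.2331*p^3 + 4.0164*p^2 + 3.91*p + 0.84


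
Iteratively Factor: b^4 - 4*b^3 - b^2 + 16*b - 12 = (b - 2)*(b^3 - 2*b^2 - 5*b + 6) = (b - 2)*(b + 2)*(b^2 - 4*b + 3) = (b - 3)*(b - 2)*(b + 2)*(b - 1)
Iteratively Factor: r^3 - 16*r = (r - 4)*(r^2 + 4*r) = (r - 4)*(r + 4)*(r)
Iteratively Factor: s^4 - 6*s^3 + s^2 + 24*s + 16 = (s + 1)*(s^3 - 7*s^2 + 8*s + 16) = (s + 1)^2*(s^2 - 8*s + 16) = (s - 4)*(s + 1)^2*(s - 4)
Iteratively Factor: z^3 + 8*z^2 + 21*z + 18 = (z + 3)*(z^2 + 5*z + 6) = (z + 2)*(z + 3)*(z + 3)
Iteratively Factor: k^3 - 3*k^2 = (k)*(k^2 - 3*k) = k*(k - 3)*(k)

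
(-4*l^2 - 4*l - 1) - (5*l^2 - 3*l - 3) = -9*l^2 - l + 2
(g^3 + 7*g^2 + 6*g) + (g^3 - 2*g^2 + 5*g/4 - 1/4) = 2*g^3 + 5*g^2 + 29*g/4 - 1/4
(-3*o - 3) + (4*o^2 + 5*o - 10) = 4*o^2 + 2*o - 13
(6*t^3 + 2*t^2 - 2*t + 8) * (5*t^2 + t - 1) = 30*t^5 + 16*t^4 - 14*t^3 + 36*t^2 + 10*t - 8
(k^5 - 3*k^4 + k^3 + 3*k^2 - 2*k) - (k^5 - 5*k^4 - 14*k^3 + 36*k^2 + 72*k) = 2*k^4 + 15*k^3 - 33*k^2 - 74*k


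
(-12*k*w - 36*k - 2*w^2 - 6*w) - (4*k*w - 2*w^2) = -16*k*w - 36*k - 6*w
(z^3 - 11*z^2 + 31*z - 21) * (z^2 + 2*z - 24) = z^5 - 9*z^4 - 15*z^3 + 305*z^2 - 786*z + 504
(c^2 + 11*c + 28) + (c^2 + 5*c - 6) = 2*c^2 + 16*c + 22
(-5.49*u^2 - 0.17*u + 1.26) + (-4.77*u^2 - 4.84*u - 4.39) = -10.26*u^2 - 5.01*u - 3.13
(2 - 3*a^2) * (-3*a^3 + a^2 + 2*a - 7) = 9*a^5 - 3*a^4 - 12*a^3 + 23*a^2 + 4*a - 14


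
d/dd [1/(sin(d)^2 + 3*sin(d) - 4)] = -(2*sin(d) + 3)*cos(d)/(sin(d)^2 + 3*sin(d) - 4)^2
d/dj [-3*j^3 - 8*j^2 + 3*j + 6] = -9*j^2 - 16*j + 3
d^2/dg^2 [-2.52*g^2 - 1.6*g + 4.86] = -5.04000000000000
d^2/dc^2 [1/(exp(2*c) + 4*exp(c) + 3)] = 4*(-(exp(c) + 1)*(exp(2*c) + 4*exp(c) + 3) + 2*(exp(c) + 2)^2*exp(c))*exp(c)/(exp(2*c) + 4*exp(c) + 3)^3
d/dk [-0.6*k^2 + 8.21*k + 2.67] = 8.21 - 1.2*k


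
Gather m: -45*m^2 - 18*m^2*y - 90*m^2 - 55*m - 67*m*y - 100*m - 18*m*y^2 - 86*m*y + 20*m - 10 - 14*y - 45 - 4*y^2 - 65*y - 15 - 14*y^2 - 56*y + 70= m^2*(-18*y - 135) + m*(-18*y^2 - 153*y - 135) - 18*y^2 - 135*y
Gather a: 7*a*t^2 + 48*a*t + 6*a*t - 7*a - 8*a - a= a*(7*t^2 + 54*t - 16)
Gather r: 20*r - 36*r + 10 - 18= -16*r - 8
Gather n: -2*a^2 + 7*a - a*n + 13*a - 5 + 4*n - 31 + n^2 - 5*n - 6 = -2*a^2 + 20*a + n^2 + n*(-a - 1) - 42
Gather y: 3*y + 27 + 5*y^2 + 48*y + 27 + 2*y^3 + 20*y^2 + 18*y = 2*y^3 + 25*y^2 + 69*y + 54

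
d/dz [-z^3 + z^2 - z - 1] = -3*z^2 + 2*z - 1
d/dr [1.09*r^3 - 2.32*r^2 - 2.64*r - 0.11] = 3.27*r^2 - 4.64*r - 2.64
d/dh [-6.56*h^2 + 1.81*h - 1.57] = 1.81 - 13.12*h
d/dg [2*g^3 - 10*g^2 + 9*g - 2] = 6*g^2 - 20*g + 9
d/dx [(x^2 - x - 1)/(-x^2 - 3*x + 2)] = (-4*x^2 + 2*x - 5)/(x^4 + 6*x^3 + 5*x^2 - 12*x + 4)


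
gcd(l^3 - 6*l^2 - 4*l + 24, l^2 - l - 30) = l - 6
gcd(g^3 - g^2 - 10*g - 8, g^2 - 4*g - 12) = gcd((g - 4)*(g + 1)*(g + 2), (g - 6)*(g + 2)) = g + 2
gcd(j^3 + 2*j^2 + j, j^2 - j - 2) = j + 1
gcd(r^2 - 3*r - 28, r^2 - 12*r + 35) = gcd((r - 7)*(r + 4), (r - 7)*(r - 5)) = r - 7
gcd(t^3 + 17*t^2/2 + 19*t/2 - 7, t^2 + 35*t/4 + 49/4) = t + 7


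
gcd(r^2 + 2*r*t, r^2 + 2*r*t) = r^2 + 2*r*t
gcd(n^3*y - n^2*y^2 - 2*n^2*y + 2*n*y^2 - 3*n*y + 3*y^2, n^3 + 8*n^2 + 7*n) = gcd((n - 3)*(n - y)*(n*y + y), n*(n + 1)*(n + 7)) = n + 1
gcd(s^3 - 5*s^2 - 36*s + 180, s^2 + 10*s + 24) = s + 6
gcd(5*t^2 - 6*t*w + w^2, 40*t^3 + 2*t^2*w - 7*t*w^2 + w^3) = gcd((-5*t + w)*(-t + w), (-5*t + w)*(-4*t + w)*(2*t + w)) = 5*t - w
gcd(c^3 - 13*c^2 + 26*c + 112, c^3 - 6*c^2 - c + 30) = c + 2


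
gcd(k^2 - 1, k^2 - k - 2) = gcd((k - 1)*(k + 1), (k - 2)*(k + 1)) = k + 1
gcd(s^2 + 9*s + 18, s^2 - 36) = s + 6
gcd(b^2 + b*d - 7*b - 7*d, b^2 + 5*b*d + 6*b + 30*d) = 1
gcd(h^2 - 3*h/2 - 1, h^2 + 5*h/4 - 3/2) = 1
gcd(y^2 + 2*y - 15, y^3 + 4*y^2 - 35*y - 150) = y + 5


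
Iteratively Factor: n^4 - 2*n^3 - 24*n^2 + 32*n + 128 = (n - 4)*(n^3 + 2*n^2 - 16*n - 32) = (n - 4)^2*(n^2 + 6*n + 8) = (n - 4)^2*(n + 2)*(n + 4)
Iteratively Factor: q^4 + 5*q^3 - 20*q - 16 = (q - 2)*(q^3 + 7*q^2 + 14*q + 8) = (q - 2)*(q + 2)*(q^2 + 5*q + 4) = (q - 2)*(q + 1)*(q + 2)*(q + 4)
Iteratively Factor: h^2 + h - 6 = (h - 2)*(h + 3)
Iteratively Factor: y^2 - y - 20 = (y - 5)*(y + 4)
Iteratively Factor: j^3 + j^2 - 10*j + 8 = (j - 1)*(j^2 + 2*j - 8) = (j - 2)*(j - 1)*(j + 4)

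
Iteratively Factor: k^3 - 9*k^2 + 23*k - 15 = (k - 1)*(k^2 - 8*k + 15) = (k - 5)*(k - 1)*(k - 3)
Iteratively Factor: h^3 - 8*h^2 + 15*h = (h - 3)*(h^2 - 5*h) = (h - 5)*(h - 3)*(h)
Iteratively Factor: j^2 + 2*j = (j)*(j + 2)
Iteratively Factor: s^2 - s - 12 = (s - 4)*(s + 3)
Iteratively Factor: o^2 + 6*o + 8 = (o + 4)*(o + 2)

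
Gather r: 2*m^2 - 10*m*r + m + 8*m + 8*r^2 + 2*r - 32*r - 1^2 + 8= 2*m^2 + 9*m + 8*r^2 + r*(-10*m - 30) + 7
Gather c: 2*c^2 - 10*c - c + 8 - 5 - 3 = 2*c^2 - 11*c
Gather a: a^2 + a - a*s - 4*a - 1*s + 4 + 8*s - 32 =a^2 + a*(-s - 3) + 7*s - 28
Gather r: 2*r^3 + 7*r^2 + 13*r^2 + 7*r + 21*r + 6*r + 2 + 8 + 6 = 2*r^3 + 20*r^2 + 34*r + 16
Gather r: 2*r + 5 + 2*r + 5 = 4*r + 10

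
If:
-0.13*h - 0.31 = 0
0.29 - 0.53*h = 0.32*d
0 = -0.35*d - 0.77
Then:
No Solution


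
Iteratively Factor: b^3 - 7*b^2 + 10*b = (b - 2)*(b^2 - 5*b) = (b - 5)*(b - 2)*(b)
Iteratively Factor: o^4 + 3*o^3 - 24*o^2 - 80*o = (o)*(o^3 + 3*o^2 - 24*o - 80) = o*(o - 5)*(o^2 + 8*o + 16) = o*(o - 5)*(o + 4)*(o + 4)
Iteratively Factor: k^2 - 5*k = (k - 5)*(k)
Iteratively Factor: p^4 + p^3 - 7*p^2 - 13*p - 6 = (p + 2)*(p^3 - p^2 - 5*p - 3) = (p + 1)*(p + 2)*(p^2 - 2*p - 3) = (p + 1)^2*(p + 2)*(p - 3)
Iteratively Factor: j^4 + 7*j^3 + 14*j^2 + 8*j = (j + 1)*(j^3 + 6*j^2 + 8*j) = j*(j + 1)*(j^2 + 6*j + 8) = j*(j + 1)*(j + 4)*(j + 2)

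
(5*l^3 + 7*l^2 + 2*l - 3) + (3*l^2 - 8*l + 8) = 5*l^3 + 10*l^2 - 6*l + 5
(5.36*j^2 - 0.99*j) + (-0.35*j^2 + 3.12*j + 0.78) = 5.01*j^2 + 2.13*j + 0.78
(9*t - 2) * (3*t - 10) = 27*t^2 - 96*t + 20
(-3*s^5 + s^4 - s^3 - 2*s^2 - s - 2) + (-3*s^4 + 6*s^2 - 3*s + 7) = -3*s^5 - 2*s^4 - s^3 + 4*s^2 - 4*s + 5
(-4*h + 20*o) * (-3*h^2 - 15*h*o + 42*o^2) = 12*h^3 - 468*h*o^2 + 840*o^3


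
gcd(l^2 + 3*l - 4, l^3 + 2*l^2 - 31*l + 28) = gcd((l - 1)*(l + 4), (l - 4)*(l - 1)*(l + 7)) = l - 1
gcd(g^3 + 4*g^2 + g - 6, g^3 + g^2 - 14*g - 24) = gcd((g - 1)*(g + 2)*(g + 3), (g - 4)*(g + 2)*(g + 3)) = g^2 + 5*g + 6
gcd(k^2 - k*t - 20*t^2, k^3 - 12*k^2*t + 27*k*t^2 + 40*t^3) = -k + 5*t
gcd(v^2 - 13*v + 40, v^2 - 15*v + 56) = v - 8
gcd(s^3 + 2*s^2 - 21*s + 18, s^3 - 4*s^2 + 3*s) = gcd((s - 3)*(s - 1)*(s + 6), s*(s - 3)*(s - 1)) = s^2 - 4*s + 3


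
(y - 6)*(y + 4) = y^2 - 2*y - 24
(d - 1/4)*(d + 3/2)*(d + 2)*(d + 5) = d^4 + 33*d^3/4 + 147*d^2/8 + 79*d/8 - 15/4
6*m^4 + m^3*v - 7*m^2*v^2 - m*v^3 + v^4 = (-3*m + v)*(-m + v)*(m + v)*(2*m + v)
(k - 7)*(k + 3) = k^2 - 4*k - 21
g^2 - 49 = (g - 7)*(g + 7)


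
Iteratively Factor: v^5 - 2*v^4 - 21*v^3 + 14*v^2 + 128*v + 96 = (v + 3)*(v^4 - 5*v^3 - 6*v^2 + 32*v + 32) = (v + 1)*(v + 3)*(v^3 - 6*v^2 + 32) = (v - 4)*(v + 1)*(v + 3)*(v^2 - 2*v - 8) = (v - 4)*(v + 1)*(v + 2)*(v + 3)*(v - 4)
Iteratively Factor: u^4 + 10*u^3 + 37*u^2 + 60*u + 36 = (u + 2)*(u^3 + 8*u^2 + 21*u + 18) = (u + 2)*(u + 3)*(u^2 + 5*u + 6) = (u + 2)^2*(u + 3)*(u + 3)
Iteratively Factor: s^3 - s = (s)*(s^2 - 1) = s*(s - 1)*(s + 1)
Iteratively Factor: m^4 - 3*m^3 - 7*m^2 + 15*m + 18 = (m - 3)*(m^3 - 7*m - 6) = (m - 3)*(m + 2)*(m^2 - 2*m - 3) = (m - 3)*(m + 1)*(m + 2)*(m - 3)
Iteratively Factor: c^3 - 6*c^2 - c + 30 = (c + 2)*(c^2 - 8*c + 15) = (c - 5)*(c + 2)*(c - 3)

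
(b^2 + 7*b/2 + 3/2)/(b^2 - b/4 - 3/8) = 4*(b + 3)/(4*b - 3)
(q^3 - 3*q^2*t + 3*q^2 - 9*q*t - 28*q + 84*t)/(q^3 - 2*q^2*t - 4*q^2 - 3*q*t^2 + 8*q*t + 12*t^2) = (q + 7)/(q + t)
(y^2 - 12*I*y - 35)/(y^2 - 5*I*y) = (y - 7*I)/y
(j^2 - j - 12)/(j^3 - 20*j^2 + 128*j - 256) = (j + 3)/(j^2 - 16*j + 64)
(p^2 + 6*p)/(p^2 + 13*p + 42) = p/(p + 7)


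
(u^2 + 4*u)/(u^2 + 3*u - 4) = u/(u - 1)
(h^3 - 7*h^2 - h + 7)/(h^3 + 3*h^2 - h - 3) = (h - 7)/(h + 3)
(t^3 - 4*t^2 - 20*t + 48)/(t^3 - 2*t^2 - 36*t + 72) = (t + 4)/(t + 6)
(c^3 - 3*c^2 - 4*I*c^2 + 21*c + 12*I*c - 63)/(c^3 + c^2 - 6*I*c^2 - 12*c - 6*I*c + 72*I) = (c^2 - 4*I*c + 21)/(c^2 + c*(4 - 6*I) - 24*I)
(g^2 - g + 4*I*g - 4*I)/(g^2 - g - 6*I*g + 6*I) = (g + 4*I)/(g - 6*I)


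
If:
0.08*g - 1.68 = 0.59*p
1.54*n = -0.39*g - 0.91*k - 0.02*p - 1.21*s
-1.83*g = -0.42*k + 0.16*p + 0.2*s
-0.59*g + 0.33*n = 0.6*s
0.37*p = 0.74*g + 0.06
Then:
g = -1.61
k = -6.85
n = 2.27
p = -3.07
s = 2.84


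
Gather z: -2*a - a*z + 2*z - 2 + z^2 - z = -2*a + z^2 + z*(1 - a) - 2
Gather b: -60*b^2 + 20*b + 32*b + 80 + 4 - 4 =-60*b^2 + 52*b + 80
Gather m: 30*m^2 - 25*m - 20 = 30*m^2 - 25*m - 20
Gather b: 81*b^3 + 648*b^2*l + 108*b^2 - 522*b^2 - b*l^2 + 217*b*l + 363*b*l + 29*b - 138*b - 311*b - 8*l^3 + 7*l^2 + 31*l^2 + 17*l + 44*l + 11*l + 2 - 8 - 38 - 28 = 81*b^3 + b^2*(648*l - 414) + b*(-l^2 + 580*l - 420) - 8*l^3 + 38*l^2 + 72*l - 72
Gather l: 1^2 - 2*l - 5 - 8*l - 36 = -10*l - 40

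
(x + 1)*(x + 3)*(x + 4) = x^3 + 8*x^2 + 19*x + 12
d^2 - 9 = (d - 3)*(d + 3)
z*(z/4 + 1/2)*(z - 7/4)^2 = z^4/4 - 3*z^3/8 - 63*z^2/64 + 49*z/32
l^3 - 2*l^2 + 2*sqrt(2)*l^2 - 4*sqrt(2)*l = l*(l - 2)*(l + 2*sqrt(2))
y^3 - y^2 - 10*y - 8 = (y - 4)*(y + 1)*(y + 2)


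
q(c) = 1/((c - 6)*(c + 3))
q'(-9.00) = 0.00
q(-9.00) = 0.01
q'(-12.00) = 0.00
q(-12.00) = 0.01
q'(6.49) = -0.46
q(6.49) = 0.22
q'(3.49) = -0.01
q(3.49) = -0.06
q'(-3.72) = 0.21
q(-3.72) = 0.14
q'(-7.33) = 0.01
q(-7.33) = 0.02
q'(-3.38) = 0.77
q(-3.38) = 0.28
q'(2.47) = -0.01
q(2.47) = -0.05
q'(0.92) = 0.00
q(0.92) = -0.05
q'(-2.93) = 22.67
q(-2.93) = -1.60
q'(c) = -1/((c - 6)*(c + 3)^2) - 1/((c - 6)^2*(c + 3))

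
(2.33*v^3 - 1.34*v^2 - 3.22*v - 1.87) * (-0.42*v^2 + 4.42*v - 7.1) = -0.9786*v^5 + 10.8614*v^4 - 21.1134*v^3 - 3.933*v^2 + 14.5966*v + 13.277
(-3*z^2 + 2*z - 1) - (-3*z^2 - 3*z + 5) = 5*z - 6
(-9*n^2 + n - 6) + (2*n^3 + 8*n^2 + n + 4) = 2*n^3 - n^2 + 2*n - 2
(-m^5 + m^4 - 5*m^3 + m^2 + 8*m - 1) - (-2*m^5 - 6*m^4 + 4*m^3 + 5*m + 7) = m^5 + 7*m^4 - 9*m^3 + m^2 + 3*m - 8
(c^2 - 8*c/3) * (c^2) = c^4 - 8*c^3/3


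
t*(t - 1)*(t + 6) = t^3 + 5*t^2 - 6*t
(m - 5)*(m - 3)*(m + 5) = m^3 - 3*m^2 - 25*m + 75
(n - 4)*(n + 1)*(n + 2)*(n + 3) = n^4 + 2*n^3 - 13*n^2 - 38*n - 24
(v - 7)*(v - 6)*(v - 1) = v^3 - 14*v^2 + 55*v - 42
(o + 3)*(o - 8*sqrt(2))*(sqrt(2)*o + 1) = sqrt(2)*o^3 - 15*o^2 + 3*sqrt(2)*o^2 - 45*o - 8*sqrt(2)*o - 24*sqrt(2)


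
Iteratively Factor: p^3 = (p)*(p^2) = p^2*(p)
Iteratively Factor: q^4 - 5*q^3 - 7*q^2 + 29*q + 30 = (q + 1)*(q^3 - 6*q^2 - q + 30) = (q - 3)*(q + 1)*(q^2 - 3*q - 10) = (q - 5)*(q - 3)*(q + 1)*(q + 2)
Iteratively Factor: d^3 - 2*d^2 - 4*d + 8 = (d - 2)*(d^2 - 4) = (d - 2)*(d + 2)*(d - 2)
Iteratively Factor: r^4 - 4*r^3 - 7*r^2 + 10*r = (r - 1)*(r^3 - 3*r^2 - 10*r) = r*(r - 1)*(r^2 - 3*r - 10) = r*(r - 1)*(r + 2)*(r - 5)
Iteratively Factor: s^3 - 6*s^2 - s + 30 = (s - 5)*(s^2 - s - 6) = (s - 5)*(s - 3)*(s + 2)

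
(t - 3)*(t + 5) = t^2 + 2*t - 15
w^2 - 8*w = w*(w - 8)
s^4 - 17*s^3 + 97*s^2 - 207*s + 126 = (s - 7)*(s - 6)*(s - 3)*(s - 1)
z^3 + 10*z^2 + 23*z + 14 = (z + 1)*(z + 2)*(z + 7)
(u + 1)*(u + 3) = u^2 + 4*u + 3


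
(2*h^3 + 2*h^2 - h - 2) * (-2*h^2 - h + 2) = -4*h^5 - 6*h^4 + 4*h^3 + 9*h^2 - 4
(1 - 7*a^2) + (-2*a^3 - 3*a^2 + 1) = -2*a^3 - 10*a^2 + 2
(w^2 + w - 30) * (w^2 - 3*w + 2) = w^4 - 2*w^3 - 31*w^2 + 92*w - 60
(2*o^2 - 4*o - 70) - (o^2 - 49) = o^2 - 4*o - 21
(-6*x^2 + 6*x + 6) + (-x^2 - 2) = -7*x^2 + 6*x + 4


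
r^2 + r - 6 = (r - 2)*(r + 3)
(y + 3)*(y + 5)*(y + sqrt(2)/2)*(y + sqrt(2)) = y^4 + 3*sqrt(2)*y^3/2 + 8*y^3 + 16*y^2 + 12*sqrt(2)*y^2 + 8*y + 45*sqrt(2)*y/2 + 15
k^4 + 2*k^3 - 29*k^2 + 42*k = k*(k - 3)*(k - 2)*(k + 7)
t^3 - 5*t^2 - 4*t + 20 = (t - 5)*(t - 2)*(t + 2)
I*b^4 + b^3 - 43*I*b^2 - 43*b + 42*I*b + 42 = (b - 6)*(b - 1)*(b + 7)*(I*b + 1)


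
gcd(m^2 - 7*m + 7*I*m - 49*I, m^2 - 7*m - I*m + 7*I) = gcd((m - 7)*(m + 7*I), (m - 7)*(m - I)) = m - 7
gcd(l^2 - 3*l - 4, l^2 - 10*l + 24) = l - 4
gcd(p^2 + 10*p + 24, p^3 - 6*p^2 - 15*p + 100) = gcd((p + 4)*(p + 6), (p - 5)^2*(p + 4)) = p + 4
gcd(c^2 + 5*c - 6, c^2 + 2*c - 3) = c - 1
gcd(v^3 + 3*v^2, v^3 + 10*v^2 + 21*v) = v^2 + 3*v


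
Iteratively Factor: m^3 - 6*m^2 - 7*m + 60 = (m - 4)*(m^2 - 2*m - 15) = (m - 5)*(m - 4)*(m + 3)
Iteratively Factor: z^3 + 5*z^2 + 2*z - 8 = (z + 2)*(z^2 + 3*z - 4) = (z + 2)*(z + 4)*(z - 1)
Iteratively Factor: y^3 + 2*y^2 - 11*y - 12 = (y + 4)*(y^2 - 2*y - 3) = (y - 3)*(y + 4)*(y + 1)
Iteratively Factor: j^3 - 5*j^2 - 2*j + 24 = (j + 2)*(j^2 - 7*j + 12) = (j - 3)*(j + 2)*(j - 4)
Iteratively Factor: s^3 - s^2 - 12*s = (s - 4)*(s^2 + 3*s) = (s - 4)*(s + 3)*(s)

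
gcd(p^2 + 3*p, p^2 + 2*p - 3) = p + 3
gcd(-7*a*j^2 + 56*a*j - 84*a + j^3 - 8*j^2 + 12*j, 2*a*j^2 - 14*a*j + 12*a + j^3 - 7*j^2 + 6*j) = j - 6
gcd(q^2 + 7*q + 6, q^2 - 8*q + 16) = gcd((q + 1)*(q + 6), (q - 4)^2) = 1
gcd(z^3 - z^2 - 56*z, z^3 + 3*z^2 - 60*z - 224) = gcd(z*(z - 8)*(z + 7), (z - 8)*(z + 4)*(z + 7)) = z^2 - z - 56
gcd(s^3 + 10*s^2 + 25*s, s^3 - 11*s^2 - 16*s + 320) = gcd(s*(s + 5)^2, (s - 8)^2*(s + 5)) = s + 5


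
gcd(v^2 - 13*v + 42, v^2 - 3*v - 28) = v - 7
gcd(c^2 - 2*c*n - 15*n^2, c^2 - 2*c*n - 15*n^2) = c^2 - 2*c*n - 15*n^2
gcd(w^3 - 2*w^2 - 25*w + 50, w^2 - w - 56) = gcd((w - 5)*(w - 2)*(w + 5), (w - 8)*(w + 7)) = 1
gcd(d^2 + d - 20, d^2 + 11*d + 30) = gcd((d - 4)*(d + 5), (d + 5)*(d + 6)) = d + 5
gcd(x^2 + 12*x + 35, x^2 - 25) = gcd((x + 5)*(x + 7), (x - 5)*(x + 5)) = x + 5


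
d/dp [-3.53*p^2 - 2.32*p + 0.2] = -7.06*p - 2.32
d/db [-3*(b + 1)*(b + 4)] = -6*b - 15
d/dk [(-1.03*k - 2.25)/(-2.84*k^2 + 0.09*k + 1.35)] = (2.9252*k^2 - 0.0927*k - (1.03*k + 2.25)*(5.68*k - 0.09) - 1.3905)/(-2.84*k^2 + 0.09*k + 1.35)^2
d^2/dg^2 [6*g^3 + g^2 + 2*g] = 36*g + 2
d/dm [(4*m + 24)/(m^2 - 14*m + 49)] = 4*(-m - 19)/(m^3 - 21*m^2 + 147*m - 343)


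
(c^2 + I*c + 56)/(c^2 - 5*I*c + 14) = (c + 8*I)/(c + 2*I)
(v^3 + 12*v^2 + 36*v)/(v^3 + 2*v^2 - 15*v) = (v^2 + 12*v + 36)/(v^2 + 2*v - 15)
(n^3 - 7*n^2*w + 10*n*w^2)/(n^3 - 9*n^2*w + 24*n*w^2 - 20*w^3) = n/(n - 2*w)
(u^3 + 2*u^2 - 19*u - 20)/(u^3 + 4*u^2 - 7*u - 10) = (u - 4)/(u - 2)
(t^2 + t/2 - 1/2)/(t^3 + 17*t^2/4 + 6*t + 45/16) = 8*(2*t^2 + t - 1)/(16*t^3 + 68*t^2 + 96*t + 45)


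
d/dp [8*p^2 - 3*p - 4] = 16*p - 3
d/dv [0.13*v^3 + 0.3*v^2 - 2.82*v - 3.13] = 0.39*v^2 + 0.6*v - 2.82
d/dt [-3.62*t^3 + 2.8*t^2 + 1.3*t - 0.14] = -10.86*t^2 + 5.6*t + 1.3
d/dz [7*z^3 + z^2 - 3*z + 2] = 21*z^2 + 2*z - 3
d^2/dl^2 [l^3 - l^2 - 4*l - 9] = 6*l - 2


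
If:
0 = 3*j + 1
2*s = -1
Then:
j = -1/3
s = -1/2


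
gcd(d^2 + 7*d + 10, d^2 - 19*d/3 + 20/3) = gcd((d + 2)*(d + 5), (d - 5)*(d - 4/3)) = 1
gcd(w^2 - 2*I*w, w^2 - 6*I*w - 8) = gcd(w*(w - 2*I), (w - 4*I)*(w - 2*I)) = w - 2*I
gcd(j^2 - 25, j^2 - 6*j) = 1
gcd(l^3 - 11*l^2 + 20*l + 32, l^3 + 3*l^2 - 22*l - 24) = l^2 - 3*l - 4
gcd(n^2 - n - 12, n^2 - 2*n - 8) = n - 4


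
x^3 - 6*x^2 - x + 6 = (x - 6)*(x - 1)*(x + 1)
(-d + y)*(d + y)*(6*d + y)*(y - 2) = -6*d^3*y + 12*d^3 - d^2*y^2 + 2*d^2*y + 6*d*y^3 - 12*d*y^2 + y^4 - 2*y^3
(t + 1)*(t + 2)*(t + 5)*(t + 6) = t^4 + 14*t^3 + 65*t^2 + 112*t + 60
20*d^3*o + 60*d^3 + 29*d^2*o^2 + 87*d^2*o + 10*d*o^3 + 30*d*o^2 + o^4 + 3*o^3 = (d + o)*(4*d + o)*(5*d + o)*(o + 3)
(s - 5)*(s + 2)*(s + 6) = s^3 + 3*s^2 - 28*s - 60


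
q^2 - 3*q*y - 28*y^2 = (q - 7*y)*(q + 4*y)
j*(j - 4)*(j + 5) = j^3 + j^2 - 20*j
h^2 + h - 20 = (h - 4)*(h + 5)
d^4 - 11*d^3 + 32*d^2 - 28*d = d*(d - 7)*(d - 2)^2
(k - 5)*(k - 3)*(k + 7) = k^3 - k^2 - 41*k + 105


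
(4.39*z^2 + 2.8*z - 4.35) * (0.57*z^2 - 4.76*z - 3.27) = 2.5023*z^4 - 19.3004*z^3 - 30.1628*z^2 + 11.55*z + 14.2245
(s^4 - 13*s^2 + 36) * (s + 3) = s^5 + 3*s^4 - 13*s^3 - 39*s^2 + 36*s + 108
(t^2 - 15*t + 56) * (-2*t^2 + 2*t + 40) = -2*t^4 + 32*t^3 - 102*t^2 - 488*t + 2240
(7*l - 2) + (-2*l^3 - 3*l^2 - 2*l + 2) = -2*l^3 - 3*l^2 + 5*l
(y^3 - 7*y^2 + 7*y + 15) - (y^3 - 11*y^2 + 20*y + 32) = 4*y^2 - 13*y - 17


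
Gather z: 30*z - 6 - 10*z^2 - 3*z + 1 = -10*z^2 + 27*z - 5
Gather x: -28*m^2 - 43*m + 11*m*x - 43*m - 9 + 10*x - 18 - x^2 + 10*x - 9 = -28*m^2 - 86*m - x^2 + x*(11*m + 20) - 36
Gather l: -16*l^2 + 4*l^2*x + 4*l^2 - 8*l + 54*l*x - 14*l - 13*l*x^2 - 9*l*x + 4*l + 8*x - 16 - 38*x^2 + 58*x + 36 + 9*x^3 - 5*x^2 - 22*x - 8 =l^2*(4*x - 12) + l*(-13*x^2 + 45*x - 18) + 9*x^3 - 43*x^2 + 44*x + 12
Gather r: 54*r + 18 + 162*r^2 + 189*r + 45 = 162*r^2 + 243*r + 63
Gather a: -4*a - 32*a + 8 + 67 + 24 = 99 - 36*a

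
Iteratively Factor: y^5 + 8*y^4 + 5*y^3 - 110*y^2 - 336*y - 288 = (y - 4)*(y^4 + 12*y^3 + 53*y^2 + 102*y + 72) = (y - 4)*(y + 3)*(y^3 + 9*y^2 + 26*y + 24) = (y - 4)*(y + 3)^2*(y^2 + 6*y + 8) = (y - 4)*(y + 2)*(y + 3)^2*(y + 4)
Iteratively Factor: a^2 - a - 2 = (a + 1)*(a - 2)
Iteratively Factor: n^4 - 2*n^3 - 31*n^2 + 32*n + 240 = (n + 3)*(n^3 - 5*n^2 - 16*n + 80) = (n - 5)*(n + 3)*(n^2 - 16) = (n - 5)*(n + 3)*(n + 4)*(n - 4)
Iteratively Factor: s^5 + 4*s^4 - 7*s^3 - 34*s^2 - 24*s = (s - 3)*(s^4 + 7*s^3 + 14*s^2 + 8*s) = (s - 3)*(s + 2)*(s^3 + 5*s^2 + 4*s) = s*(s - 3)*(s + 2)*(s^2 + 5*s + 4) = s*(s - 3)*(s + 2)*(s + 4)*(s + 1)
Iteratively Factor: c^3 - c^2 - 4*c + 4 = (c + 2)*(c^2 - 3*c + 2) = (c - 2)*(c + 2)*(c - 1)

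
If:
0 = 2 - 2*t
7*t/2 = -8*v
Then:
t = 1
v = -7/16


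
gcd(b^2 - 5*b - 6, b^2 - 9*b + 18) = b - 6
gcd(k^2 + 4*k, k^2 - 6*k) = k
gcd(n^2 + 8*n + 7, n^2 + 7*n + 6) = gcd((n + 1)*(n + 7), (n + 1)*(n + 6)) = n + 1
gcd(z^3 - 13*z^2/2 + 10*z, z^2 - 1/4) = 1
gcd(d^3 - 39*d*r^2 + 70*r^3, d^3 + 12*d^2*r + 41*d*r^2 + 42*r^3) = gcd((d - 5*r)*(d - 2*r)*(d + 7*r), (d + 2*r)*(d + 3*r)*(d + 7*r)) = d + 7*r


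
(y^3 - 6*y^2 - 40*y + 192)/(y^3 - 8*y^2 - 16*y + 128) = (y + 6)/(y + 4)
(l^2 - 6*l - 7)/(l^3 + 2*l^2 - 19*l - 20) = (l - 7)/(l^2 + l - 20)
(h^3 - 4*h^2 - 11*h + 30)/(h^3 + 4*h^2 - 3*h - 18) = (h - 5)/(h + 3)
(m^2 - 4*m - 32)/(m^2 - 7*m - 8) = (m + 4)/(m + 1)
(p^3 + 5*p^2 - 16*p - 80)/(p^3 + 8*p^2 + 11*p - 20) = (p - 4)/(p - 1)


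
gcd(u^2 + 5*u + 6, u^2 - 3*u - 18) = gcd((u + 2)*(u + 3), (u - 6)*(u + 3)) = u + 3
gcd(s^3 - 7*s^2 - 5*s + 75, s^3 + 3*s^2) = s + 3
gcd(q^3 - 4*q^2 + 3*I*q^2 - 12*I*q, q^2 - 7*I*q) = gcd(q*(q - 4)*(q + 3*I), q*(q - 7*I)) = q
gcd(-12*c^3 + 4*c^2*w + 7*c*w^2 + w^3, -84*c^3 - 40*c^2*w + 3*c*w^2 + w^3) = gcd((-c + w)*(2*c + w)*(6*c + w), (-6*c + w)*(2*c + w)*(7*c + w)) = 2*c + w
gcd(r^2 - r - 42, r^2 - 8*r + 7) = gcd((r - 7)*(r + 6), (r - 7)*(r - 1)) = r - 7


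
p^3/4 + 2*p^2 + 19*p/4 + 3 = (p/4 + 1)*(p + 1)*(p + 3)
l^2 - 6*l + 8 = (l - 4)*(l - 2)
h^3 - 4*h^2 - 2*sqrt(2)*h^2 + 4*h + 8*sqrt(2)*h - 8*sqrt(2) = (h - 2)^2*(h - 2*sqrt(2))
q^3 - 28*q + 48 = (q - 4)*(q - 2)*(q + 6)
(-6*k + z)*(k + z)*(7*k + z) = -42*k^3 - 41*k^2*z + 2*k*z^2 + z^3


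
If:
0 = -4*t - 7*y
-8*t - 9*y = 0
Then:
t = 0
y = 0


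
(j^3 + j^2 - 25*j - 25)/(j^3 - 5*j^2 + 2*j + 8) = (j^2 - 25)/(j^2 - 6*j + 8)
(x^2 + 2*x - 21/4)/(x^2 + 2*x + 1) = (x^2 + 2*x - 21/4)/(x^2 + 2*x + 1)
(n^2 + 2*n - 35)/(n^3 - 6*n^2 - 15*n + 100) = (n + 7)/(n^2 - n - 20)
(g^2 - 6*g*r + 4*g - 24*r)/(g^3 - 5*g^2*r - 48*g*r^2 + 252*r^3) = (-g - 4)/(-g^2 - g*r + 42*r^2)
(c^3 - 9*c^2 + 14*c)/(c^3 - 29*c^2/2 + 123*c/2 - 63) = 2*c*(c - 2)/(2*c^2 - 15*c + 18)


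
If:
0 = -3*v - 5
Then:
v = -5/3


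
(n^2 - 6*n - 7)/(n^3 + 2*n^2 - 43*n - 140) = (n + 1)/(n^2 + 9*n + 20)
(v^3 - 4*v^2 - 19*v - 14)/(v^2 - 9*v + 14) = (v^2 + 3*v + 2)/(v - 2)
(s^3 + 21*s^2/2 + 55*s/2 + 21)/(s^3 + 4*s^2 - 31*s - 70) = (s + 3/2)/(s - 5)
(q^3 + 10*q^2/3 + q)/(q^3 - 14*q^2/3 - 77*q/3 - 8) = q/(q - 8)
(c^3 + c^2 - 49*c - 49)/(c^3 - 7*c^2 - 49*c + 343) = (c + 1)/(c - 7)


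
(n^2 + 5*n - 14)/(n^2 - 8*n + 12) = (n + 7)/(n - 6)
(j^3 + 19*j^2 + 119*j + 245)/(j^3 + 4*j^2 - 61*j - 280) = (j + 7)/(j - 8)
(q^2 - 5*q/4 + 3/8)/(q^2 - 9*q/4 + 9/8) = (2*q - 1)/(2*q - 3)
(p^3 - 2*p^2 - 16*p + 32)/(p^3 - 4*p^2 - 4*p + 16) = (p + 4)/(p + 2)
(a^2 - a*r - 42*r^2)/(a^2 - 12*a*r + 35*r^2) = (-a - 6*r)/(-a + 5*r)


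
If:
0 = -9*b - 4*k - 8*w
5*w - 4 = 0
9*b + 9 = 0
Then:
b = -1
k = 13/20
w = 4/5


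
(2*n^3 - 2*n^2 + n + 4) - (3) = 2*n^3 - 2*n^2 + n + 1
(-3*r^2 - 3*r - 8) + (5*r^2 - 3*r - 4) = 2*r^2 - 6*r - 12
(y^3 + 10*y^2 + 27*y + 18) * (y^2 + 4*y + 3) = y^5 + 14*y^4 + 70*y^3 + 156*y^2 + 153*y + 54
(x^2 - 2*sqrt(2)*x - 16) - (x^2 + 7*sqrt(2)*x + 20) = -9*sqrt(2)*x - 36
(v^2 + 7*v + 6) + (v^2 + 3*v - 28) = 2*v^2 + 10*v - 22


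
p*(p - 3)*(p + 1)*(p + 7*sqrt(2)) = p^4 - 2*p^3 + 7*sqrt(2)*p^3 - 14*sqrt(2)*p^2 - 3*p^2 - 21*sqrt(2)*p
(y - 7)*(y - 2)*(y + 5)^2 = y^4 + y^3 - 51*y^2 - 85*y + 350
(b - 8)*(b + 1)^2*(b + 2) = b^4 - 4*b^3 - 27*b^2 - 38*b - 16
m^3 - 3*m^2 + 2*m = m*(m - 2)*(m - 1)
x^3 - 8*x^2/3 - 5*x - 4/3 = (x - 4)*(x + 1/3)*(x + 1)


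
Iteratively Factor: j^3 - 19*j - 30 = (j + 2)*(j^2 - 2*j - 15) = (j - 5)*(j + 2)*(j + 3)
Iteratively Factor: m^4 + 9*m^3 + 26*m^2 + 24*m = (m + 2)*(m^3 + 7*m^2 + 12*m) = (m + 2)*(m + 4)*(m^2 + 3*m) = (m + 2)*(m + 3)*(m + 4)*(m)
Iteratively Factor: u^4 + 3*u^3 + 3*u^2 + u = (u)*(u^3 + 3*u^2 + 3*u + 1) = u*(u + 1)*(u^2 + 2*u + 1) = u*(u + 1)^2*(u + 1)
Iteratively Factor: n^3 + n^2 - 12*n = (n)*(n^2 + n - 12) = n*(n + 4)*(n - 3)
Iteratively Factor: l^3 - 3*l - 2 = (l - 2)*(l^2 + 2*l + 1) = (l - 2)*(l + 1)*(l + 1)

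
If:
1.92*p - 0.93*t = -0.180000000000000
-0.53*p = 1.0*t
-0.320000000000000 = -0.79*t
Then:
No Solution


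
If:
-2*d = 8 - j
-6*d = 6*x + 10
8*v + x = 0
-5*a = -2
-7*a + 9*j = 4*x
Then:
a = 2/5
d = -569/165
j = 182/165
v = -49/220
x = 98/55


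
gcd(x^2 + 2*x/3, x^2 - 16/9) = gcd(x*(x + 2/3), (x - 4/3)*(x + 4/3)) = 1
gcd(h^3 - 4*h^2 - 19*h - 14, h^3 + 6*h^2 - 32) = 1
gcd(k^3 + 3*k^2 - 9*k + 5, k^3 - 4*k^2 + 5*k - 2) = k^2 - 2*k + 1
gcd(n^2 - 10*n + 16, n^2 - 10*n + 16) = n^2 - 10*n + 16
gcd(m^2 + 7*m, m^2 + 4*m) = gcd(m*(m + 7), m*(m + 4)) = m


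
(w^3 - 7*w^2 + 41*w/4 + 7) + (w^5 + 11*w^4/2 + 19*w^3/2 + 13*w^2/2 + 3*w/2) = w^5 + 11*w^4/2 + 21*w^3/2 - w^2/2 + 47*w/4 + 7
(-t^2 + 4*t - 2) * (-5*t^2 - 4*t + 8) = 5*t^4 - 16*t^3 - 14*t^2 + 40*t - 16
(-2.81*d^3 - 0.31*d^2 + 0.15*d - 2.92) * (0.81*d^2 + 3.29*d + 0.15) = -2.2761*d^5 - 9.496*d^4 - 1.3199*d^3 - 1.9182*d^2 - 9.5843*d - 0.438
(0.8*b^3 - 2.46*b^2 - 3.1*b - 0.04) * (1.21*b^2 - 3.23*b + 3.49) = 0.968*b^5 - 5.5606*b^4 + 6.9868*b^3 + 1.3792*b^2 - 10.6898*b - 0.1396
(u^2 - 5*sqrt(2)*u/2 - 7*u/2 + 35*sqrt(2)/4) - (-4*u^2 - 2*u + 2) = 5*u^2 - 5*sqrt(2)*u/2 - 3*u/2 - 2 + 35*sqrt(2)/4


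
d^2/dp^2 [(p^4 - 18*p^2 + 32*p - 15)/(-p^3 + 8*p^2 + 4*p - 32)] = 4*(-25*p^6 - 48*p^5 + 897*p^4 - 3360*p^3 + 8262*p^2 - 12288*p + 9208)/(p^9 - 24*p^8 + 180*p^7 - 224*p^6 - 2256*p^5 + 4992*p^4 + 9152*p^3 - 23040*p^2 - 12288*p + 32768)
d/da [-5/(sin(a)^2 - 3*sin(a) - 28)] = 5*(2*sin(a) - 3)*cos(a)/((sin(a) - 7)^2*(sin(a) + 4)^2)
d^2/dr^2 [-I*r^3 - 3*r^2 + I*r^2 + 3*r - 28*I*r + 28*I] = -6*I*r - 6 + 2*I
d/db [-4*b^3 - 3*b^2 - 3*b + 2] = -12*b^2 - 6*b - 3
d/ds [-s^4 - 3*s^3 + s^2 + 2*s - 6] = -4*s^3 - 9*s^2 + 2*s + 2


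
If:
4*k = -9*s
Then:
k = -9*s/4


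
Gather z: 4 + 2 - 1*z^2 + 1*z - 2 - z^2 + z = -2*z^2 + 2*z + 4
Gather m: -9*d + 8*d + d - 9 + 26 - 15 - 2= 0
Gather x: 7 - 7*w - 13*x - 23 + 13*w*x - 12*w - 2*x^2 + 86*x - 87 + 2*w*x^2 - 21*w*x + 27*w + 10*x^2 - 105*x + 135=8*w + x^2*(2*w + 8) + x*(-8*w - 32) + 32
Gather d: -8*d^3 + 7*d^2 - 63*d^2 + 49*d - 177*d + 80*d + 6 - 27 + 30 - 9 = -8*d^3 - 56*d^2 - 48*d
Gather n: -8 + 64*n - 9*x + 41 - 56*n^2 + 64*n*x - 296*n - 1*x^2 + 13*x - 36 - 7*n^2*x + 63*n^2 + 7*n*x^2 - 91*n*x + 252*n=n^2*(7 - 7*x) + n*(7*x^2 - 27*x + 20) - x^2 + 4*x - 3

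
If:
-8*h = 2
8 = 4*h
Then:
No Solution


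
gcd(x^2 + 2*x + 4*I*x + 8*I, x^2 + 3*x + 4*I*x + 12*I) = x + 4*I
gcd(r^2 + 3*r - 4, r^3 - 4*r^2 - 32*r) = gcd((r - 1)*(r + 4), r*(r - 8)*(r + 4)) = r + 4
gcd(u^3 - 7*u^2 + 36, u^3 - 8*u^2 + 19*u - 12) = u - 3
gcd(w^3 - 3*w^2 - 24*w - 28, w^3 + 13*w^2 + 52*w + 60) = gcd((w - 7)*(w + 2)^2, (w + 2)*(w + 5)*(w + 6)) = w + 2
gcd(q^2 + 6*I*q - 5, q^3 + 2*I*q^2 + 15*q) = q + 5*I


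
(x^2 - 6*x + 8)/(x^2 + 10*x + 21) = (x^2 - 6*x + 8)/(x^2 + 10*x + 21)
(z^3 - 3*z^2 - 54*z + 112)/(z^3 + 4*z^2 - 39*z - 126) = (z^2 - 10*z + 16)/(z^2 - 3*z - 18)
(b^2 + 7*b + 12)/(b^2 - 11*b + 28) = (b^2 + 7*b + 12)/(b^2 - 11*b + 28)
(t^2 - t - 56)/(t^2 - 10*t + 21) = (t^2 - t - 56)/(t^2 - 10*t + 21)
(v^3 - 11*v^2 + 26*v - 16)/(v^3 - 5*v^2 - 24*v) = (v^2 - 3*v + 2)/(v*(v + 3))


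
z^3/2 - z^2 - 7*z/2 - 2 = (z/2 + 1/2)*(z - 4)*(z + 1)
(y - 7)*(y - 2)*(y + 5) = y^3 - 4*y^2 - 31*y + 70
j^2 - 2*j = j*(j - 2)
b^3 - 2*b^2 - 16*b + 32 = (b - 4)*(b - 2)*(b + 4)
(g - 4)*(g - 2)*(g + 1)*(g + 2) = g^4 - 3*g^3 - 8*g^2 + 12*g + 16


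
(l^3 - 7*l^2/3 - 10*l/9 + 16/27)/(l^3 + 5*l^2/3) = (27*l^3 - 63*l^2 - 30*l + 16)/(9*l^2*(3*l + 5))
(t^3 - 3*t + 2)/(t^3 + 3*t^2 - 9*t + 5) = (t + 2)/(t + 5)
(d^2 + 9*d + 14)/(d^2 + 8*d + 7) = (d + 2)/(d + 1)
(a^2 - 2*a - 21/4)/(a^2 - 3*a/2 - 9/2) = (a - 7/2)/(a - 3)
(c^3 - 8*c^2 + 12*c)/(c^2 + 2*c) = (c^2 - 8*c + 12)/(c + 2)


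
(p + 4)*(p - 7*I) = p^2 + 4*p - 7*I*p - 28*I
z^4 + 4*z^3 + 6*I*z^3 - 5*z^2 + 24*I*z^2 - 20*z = z*(z + 4)*(z + I)*(z + 5*I)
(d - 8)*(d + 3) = d^2 - 5*d - 24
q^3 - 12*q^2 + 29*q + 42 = (q - 7)*(q - 6)*(q + 1)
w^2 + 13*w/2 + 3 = (w + 1/2)*(w + 6)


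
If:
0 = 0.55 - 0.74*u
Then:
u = 0.74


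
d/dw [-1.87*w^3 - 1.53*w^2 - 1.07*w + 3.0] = -5.61*w^2 - 3.06*w - 1.07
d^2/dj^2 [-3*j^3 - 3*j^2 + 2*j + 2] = -18*j - 6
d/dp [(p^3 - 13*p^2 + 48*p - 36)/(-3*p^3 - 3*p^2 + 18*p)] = 2*(-7*p^4 + 54*p^3 - 69*p^2 - 36*p + 108)/(3*p^2*(p^4 + 2*p^3 - 11*p^2 - 12*p + 36))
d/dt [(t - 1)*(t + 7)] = 2*t + 6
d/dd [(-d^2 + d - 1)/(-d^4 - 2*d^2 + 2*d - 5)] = ((2*d - 1)*(d^4 + 2*d^2 - 2*d + 5) - 2*(d^2 - d + 1)*(2*d^3 + 2*d - 1))/(d^4 + 2*d^2 - 2*d + 5)^2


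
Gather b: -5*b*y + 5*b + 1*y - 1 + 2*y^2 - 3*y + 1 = b*(5 - 5*y) + 2*y^2 - 2*y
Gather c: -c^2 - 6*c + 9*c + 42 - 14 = -c^2 + 3*c + 28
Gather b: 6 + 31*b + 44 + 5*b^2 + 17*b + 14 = 5*b^2 + 48*b + 64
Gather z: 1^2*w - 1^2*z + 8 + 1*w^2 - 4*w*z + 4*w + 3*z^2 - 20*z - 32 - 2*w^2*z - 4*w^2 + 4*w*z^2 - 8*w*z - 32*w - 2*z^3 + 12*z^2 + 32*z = -3*w^2 - 27*w - 2*z^3 + z^2*(4*w + 15) + z*(-2*w^2 - 12*w + 11) - 24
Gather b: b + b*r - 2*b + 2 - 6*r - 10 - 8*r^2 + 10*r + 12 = b*(r - 1) - 8*r^2 + 4*r + 4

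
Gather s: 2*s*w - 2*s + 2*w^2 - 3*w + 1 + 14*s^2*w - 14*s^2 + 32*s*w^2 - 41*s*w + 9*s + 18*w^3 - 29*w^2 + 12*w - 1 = s^2*(14*w - 14) + s*(32*w^2 - 39*w + 7) + 18*w^3 - 27*w^2 + 9*w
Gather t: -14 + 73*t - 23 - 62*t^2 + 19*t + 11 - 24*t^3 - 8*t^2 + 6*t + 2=-24*t^3 - 70*t^2 + 98*t - 24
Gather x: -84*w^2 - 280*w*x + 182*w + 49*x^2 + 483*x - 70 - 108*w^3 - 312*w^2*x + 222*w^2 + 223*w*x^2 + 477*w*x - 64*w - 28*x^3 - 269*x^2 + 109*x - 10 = -108*w^3 + 138*w^2 + 118*w - 28*x^3 + x^2*(223*w - 220) + x*(-312*w^2 + 197*w + 592) - 80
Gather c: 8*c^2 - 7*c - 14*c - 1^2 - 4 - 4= 8*c^2 - 21*c - 9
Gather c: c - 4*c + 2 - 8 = -3*c - 6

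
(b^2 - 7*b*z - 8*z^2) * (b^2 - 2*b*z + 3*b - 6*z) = b^4 - 9*b^3*z + 3*b^3 + 6*b^2*z^2 - 27*b^2*z + 16*b*z^3 + 18*b*z^2 + 48*z^3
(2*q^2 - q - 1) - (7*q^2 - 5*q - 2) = -5*q^2 + 4*q + 1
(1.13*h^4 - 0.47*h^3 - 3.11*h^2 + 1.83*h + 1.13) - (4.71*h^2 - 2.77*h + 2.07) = 1.13*h^4 - 0.47*h^3 - 7.82*h^2 + 4.6*h - 0.94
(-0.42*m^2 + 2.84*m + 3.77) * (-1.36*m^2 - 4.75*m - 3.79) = 0.5712*m^4 - 1.8674*m^3 - 17.0254*m^2 - 28.6711*m - 14.2883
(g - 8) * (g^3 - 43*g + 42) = g^4 - 8*g^3 - 43*g^2 + 386*g - 336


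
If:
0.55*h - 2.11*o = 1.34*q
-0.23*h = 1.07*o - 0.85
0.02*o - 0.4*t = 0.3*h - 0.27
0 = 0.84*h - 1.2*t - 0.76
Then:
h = 0.92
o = 0.60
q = -0.56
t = 0.01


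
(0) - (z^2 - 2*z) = -z^2 + 2*z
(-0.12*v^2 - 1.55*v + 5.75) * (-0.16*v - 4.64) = 0.0192*v^3 + 0.8048*v^2 + 6.272*v - 26.68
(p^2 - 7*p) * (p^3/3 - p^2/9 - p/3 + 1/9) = p^5/3 - 22*p^4/9 + 4*p^3/9 + 22*p^2/9 - 7*p/9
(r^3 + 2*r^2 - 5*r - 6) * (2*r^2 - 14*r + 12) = 2*r^5 - 10*r^4 - 26*r^3 + 82*r^2 + 24*r - 72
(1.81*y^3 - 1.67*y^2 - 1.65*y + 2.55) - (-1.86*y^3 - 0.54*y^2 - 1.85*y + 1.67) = 3.67*y^3 - 1.13*y^2 + 0.2*y + 0.88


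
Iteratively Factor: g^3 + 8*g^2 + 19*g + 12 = (g + 4)*(g^2 + 4*g + 3) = (g + 3)*(g + 4)*(g + 1)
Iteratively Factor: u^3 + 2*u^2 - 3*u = (u - 1)*(u^2 + 3*u) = u*(u - 1)*(u + 3)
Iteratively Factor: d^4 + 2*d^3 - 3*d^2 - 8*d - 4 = (d - 2)*(d^3 + 4*d^2 + 5*d + 2) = (d - 2)*(d + 1)*(d^2 + 3*d + 2) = (d - 2)*(d + 1)^2*(d + 2)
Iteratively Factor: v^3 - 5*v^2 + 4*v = (v)*(v^2 - 5*v + 4) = v*(v - 1)*(v - 4)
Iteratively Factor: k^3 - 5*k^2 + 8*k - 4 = (k - 2)*(k^2 - 3*k + 2) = (k - 2)^2*(k - 1)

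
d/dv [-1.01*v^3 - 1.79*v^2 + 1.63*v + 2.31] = -3.03*v^2 - 3.58*v + 1.63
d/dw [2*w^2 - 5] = 4*w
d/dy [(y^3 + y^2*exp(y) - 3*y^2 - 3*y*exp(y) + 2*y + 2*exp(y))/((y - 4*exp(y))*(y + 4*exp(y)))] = (y^4*exp(y) + y^4 + 32*y^3*exp(2*y) - 3*y^3*exp(y) + 16*y^2*exp(3*y) - 144*y^2*exp(2*y) + 5*y^2*exp(y) - 2*y^2 - 80*y*exp(3*y) + 160*y*exp(2*y) - 4*y*exp(y) + 80*exp(3*y) - 32*exp(2*y))/(y^4 - 32*y^2*exp(2*y) + 256*exp(4*y))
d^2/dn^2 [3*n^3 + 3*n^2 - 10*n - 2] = 18*n + 6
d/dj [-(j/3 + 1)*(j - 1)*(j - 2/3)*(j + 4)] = -4*j^3/3 - 16*j^2/3 - 2*j/3 + 46/9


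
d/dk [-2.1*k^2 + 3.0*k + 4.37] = 3.0 - 4.2*k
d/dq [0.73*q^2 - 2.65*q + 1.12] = 1.46*q - 2.65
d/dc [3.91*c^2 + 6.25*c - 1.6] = 7.82*c + 6.25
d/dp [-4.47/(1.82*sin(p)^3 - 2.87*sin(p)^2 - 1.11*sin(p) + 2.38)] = (24.4062*sin(p)^2 - 25.6578*sin(p) - 4.9617)*cos(p)/(1.82*sin(p)^3 - 2.87*sin(p)^2 - 1.11*sin(p) + 2.38)^2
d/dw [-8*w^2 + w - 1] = 1 - 16*w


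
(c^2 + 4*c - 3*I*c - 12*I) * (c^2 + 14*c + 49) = c^4 + 18*c^3 - 3*I*c^3 + 105*c^2 - 54*I*c^2 + 196*c - 315*I*c - 588*I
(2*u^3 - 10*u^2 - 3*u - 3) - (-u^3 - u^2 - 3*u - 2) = 3*u^3 - 9*u^2 - 1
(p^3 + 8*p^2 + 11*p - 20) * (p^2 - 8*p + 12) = p^5 - 41*p^3 - 12*p^2 + 292*p - 240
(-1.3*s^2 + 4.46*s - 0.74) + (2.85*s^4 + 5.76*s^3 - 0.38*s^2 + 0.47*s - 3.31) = 2.85*s^4 + 5.76*s^3 - 1.68*s^2 + 4.93*s - 4.05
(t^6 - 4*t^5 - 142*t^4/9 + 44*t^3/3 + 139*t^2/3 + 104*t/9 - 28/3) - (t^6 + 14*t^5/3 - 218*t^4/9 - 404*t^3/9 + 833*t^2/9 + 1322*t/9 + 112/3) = -26*t^5/3 + 76*t^4/9 + 536*t^3/9 - 416*t^2/9 - 406*t/3 - 140/3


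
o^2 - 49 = (o - 7)*(o + 7)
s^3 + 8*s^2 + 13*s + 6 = (s + 1)^2*(s + 6)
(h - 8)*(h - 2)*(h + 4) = h^3 - 6*h^2 - 24*h + 64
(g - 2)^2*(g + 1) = g^3 - 3*g^2 + 4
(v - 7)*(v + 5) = v^2 - 2*v - 35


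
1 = 1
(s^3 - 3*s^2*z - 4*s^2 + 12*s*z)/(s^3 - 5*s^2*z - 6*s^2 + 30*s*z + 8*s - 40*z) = s*(-s + 3*z)/(-s^2 + 5*s*z + 2*s - 10*z)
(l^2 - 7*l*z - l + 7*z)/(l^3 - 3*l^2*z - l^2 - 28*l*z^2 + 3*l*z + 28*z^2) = 1/(l + 4*z)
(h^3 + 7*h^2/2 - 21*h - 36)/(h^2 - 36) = (h^2 - 5*h/2 - 6)/(h - 6)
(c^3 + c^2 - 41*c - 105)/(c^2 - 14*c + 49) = (c^2 + 8*c + 15)/(c - 7)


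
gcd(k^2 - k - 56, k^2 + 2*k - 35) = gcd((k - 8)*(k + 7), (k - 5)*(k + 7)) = k + 7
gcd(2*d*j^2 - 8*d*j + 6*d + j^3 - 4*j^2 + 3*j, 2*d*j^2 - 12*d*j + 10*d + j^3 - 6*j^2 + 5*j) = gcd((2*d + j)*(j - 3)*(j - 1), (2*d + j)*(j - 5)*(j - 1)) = 2*d*j - 2*d + j^2 - j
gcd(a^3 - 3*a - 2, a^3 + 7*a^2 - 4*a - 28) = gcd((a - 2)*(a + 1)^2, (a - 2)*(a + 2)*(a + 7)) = a - 2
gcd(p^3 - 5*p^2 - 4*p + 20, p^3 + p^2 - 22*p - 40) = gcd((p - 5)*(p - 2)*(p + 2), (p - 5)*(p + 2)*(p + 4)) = p^2 - 3*p - 10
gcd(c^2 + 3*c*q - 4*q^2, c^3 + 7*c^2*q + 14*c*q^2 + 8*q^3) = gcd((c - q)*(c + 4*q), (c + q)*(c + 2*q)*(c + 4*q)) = c + 4*q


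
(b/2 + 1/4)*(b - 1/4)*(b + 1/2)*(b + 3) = b^4/2 + 15*b^3/8 + 9*b^2/8 - b/32 - 3/32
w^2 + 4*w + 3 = (w + 1)*(w + 3)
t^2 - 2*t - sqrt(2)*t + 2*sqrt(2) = (t - 2)*(t - sqrt(2))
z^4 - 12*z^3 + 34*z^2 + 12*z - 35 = (z - 7)*(z - 5)*(z - 1)*(z + 1)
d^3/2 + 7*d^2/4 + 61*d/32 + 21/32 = (d/2 + 1/2)*(d + 3/4)*(d + 7/4)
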